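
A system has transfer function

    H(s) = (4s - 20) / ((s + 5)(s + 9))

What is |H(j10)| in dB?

|H(j10)|_dB ≈ -10.5 dB

Substitute s = j10: numerator = -20 + j40, denominator = -55 + j140.
|H(j10)| = |-20 + j40| / |-55 + j140| = 44.721 / 150.42 ≈ 0.2973.
In decibels: 20·log₁₀(0.2973) ≈ -10.5 dB.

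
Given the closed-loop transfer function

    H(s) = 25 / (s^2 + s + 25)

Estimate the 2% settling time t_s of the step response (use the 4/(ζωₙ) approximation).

t_s ≈ 8 s

Comparing s^2 + s + 25 to s^2 + 2ζωₙs + ωₙ²: ωₙ = 5 rad/s and ζ = 1/(2·5) = 0.1.
ζωₙ = 1/2 = 0.5, so t_s ≈ 4/(ζωₙ) = 4/0.5 = 8 s.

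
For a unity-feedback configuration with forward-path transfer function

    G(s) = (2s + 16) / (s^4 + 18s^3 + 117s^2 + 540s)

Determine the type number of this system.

Factor s from the denominator: s^4 + 18s^3 + 117s^2 + 540s = s·(s^3 + 18s^2 + 117s + 540).
There is 1 pole at the origin, so the system is Type 1.

Type 1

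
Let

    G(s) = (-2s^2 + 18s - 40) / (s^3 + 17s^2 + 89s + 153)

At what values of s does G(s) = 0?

s = 4, 5

Set the numerator to zero: -2s^2 + 18s - 40 = 0, i.e. -2·(s^2 - 9s + 20) = 0.
Factoring: (s - 4)(s - 5) = 0.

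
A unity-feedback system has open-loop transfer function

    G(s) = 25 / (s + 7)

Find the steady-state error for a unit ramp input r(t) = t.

G(s) has no poles at the origin.
This is a Type 0 system; Kv = lim_{s→0} s·G(s) = 0, so the steady-state error for a ramp input is infinite.

e_ss = ∞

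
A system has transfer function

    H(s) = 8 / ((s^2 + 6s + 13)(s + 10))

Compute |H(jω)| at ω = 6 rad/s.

Substitute s = j6: numerator = 8, denominator = -446 + j222.
|H(j6)| = |8| / |-446 + j222| = 8 / 498.20 ≈ 0.01606.

|H(j6)| ≈ 0.01606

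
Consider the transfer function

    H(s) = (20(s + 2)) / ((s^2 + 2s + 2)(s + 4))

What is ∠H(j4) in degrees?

∠H(j4) ≈ -131.8°

At s = j4: numerator = 40 + j80, denominator = -88 - j24.
∠H = ∠num − ∠den = 63.435° − (-164.74°) = 228.2°, which wraps to -131.8°.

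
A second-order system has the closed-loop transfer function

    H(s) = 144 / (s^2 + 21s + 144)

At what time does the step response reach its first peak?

Comparing s^2 + 21s + 144 to s^2 + 2ζωₙs + ωₙ²: ωₙ = 12 rad/s and ζ = 21/(2·12) = 0.875.
ζωₙ = 21/2 = 10.5, so ω_d = ωₙ√(1−ζ²) = √(ωₙ² − (ζωₙ)²) = √(144 − 10.5²) = √33.75 ≈ 5.809 rad/s.
t_p = π/ω_d = π/5.809 ≈ 0.5408 s.

t_p ≈ 0.5408 s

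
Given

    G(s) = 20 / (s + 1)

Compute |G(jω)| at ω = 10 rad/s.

Substitute s = j10: numerator = 20, denominator = 1 + j10.
|G(j10)| = |20| / |1 + j10| = 20 / 10.050 ≈ 1.990.

|G(j10)| ≈ 1.990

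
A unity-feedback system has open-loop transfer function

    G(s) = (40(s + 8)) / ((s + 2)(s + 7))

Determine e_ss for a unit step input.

G(s) has no poles at the origin.
This is a Type 0 system. Kp = lim_{s→0} G(s) = 320/14 = 160/7.
e_ss = 1/(1 + Kp) = 1/(1 + 160/7) = 7/167 ≈ 0.04192.

e_ss = 0.04192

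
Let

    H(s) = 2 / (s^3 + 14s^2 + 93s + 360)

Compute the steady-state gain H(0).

Set s = 0: H(0) = (2) / (360) = 1/180.

H(0) = 1/180 ≈ 0.005556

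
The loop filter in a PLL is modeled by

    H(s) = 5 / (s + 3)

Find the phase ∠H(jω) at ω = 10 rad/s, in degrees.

At s = j10: numerator = 5, denominator = 3 + j10.
∠H = ∠num − ∠den = 0° − (73.301°) = -73.30°.

∠H(j10) ≈ -73.30°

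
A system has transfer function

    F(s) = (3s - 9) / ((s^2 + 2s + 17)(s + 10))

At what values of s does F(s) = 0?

s = 3

Set the numerator to zero: 3s - 9 = 0, i.e. 3·(s - 3) = 0.
So s = 3.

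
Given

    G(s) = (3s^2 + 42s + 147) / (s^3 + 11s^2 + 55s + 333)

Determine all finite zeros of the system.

s = -7, -7

Set the numerator to zero: 3s^2 + 42s + 147 = 0, i.e. 3·(s^2 + 14s + 49) = 0.
Factoring: (s + 7)^2 = 0.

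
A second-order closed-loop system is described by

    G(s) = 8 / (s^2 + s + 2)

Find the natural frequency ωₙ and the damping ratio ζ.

Compare the denominator to the standard form s^2 + 2ζωₙs + ωₙ².
ωₙ² = 2, so ωₙ = √2 ≈ 1.414 rad/s.
2ζωₙ = 1, so ζ = 1/(2·√2) ≈ 0.3536.

ωₙ ≈ 1.414 rad/s, ζ ≈ 0.3536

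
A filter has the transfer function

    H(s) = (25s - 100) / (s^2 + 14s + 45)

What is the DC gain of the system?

H(0) = -20/9 ≈ -2.222

Set s = 0: H(0) = (-100) / (45) = -20/9.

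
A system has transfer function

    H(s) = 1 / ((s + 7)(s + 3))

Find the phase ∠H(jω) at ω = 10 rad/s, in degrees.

At s = j10: numerator = 1, denominator = -79 + j100.
∠H = ∠num − ∠den = 0° − (128.31°) = -128.3°.

∠H(j10) ≈ -128.3°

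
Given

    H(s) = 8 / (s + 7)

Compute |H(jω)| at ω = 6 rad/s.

Substitute s = j6: numerator = 8, denominator = 7 + j6.
|H(j6)| = |8| / |7 + j6| = 8 / 9.2195 ≈ 0.8677.

|H(j6)| ≈ 0.8677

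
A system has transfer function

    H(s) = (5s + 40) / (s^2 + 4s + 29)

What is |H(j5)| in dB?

|H(j5)|_dB ≈ 7.28 dB

Substitute s = j5: numerator = 40 + j25, denominator = 4 + j20.
|H(j5)| = |40 + j25| / |4 + j20| = 47.170 / 20.396 ≈ 2.313.
In decibels: 20·log₁₀(2.313) ≈ 7.28 dB.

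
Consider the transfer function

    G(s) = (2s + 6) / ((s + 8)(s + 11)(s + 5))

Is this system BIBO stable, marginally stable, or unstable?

stable

The poles can be read from the denominator factors: s = -8, -11, -5.
Since all poles lie strictly in the left half-plane, the system is stable.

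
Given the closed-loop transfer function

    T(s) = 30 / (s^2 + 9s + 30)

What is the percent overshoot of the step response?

%OS ≈ 1.08%

Comparing s^2 + 9s + 30 to s^2 + 2ζωₙs + ωₙ²: ωₙ = √30 ≈ 5.477 rad/s and ζ = 9/(2·√30) ≈ 0.8216.
%OS = 100·exp(−πζ/√(1−ζ²)) = 100·exp(−π·0.8216/√(1−0.8216²)) ≈ 1.08%.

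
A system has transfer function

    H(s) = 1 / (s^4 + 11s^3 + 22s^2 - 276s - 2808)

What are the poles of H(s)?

s = 6, -4 ± 6j, -9

The poles are the roots of the denominator s^4 + 11s^3 + 22s^2 - 276s - 2808 = 0.
Trying s = 6: the polynomial evaluates to 0, so (s - 6) is a factor.
Dividing out leaves s^3 + 17s^2 + 124s + 468 = 0.
This factors further as (s^2 + 8s + 52)(s + 9) = 0.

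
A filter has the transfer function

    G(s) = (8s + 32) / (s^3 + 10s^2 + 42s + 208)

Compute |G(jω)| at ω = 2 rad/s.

Substitute s = j2: numerator = 32 + j16, denominator = 168 + j76.
|G(j2)| = |32 + j16| / |168 + j76| = 35.777 / 184.39 ≈ 0.1940.

|G(j2)| ≈ 0.1940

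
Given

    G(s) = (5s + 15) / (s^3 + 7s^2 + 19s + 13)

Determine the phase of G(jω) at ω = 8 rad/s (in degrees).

∠G(j8) ≈ -150.2°

At s = j8: numerator = 15 + j40, denominator = -435 - j360.
∠G = ∠num − ∠den = 69.444° − (-140.39°) = 209.8°, which wraps to -150.2°.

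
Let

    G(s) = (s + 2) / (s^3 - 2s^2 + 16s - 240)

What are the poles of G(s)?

The poles are the roots of the denominator s^3 - 2s^2 + 16s - 240 = 0.
Trying s = 6: the polynomial evaluates to 0, so (s - 6) is a factor.
Dividing out leaves s^2 + 4s + 40 = 0.
The quadratic formula then gives s = -2 ± 6j.

s = -2 + 6j, -2 - 6j, 6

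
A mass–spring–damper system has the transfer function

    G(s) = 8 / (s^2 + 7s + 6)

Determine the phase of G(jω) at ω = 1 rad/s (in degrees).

At s = j1: numerator = 8, denominator = 5 + j7.
∠G = ∠num − ∠den = 0° − (54.462°) = -54.46°.

∠G(j1) ≈ -54.46°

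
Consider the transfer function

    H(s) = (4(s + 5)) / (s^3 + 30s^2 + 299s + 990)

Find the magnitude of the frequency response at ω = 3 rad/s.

Substitute s = j3: numerator = 20 + j12, denominator = 720 + j870.
|H(j3)| = |20 + j12| / |720 + j870| = 23.324 / 1129.3 ≈ 0.02065.

|H(j3)| ≈ 0.02065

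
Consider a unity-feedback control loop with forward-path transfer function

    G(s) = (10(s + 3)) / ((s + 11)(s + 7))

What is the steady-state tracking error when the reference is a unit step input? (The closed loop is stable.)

G(s) has no poles at the origin.
This is a Type 0 system. Kp = lim_{s→0} G(s) = 30/77.
e_ss = 1/(1 + Kp) = 1/(1 + 30/77) = 77/107 ≈ 0.7196.

e_ss = 0.7196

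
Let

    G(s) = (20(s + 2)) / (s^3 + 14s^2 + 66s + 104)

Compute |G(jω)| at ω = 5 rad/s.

Substitute s = j5: numerator = 40 + j100, denominator = -246 + j205.
|G(j5)| = |40 + j100| / |-246 + j205| = 107.70 / 320.22 ≈ 0.3363.

|G(j5)| ≈ 0.3363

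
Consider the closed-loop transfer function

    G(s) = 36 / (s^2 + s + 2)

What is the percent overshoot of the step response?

%OS ≈ 30.5%

Comparing s^2 + s + 2 to s^2 + 2ζωₙs + ωₙ²: ωₙ = √2 ≈ 1.414 rad/s and ζ = 1/(2·√2) ≈ 0.3536.
%OS = 100·exp(−πζ/√(1−ζ²)) = 100·exp(−π·0.3536/√(1−0.3536²)) ≈ 30.5%.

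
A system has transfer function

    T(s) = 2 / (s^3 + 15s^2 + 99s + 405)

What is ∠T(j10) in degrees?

At s = j10: numerator = 2, denominator = -1095 - j10.
∠T = ∠num − ∠den = 0° − (-179.48°) = 179.5°.

∠T(j10) ≈ 179.5°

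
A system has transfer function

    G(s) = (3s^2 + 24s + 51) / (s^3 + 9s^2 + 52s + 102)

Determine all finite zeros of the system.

s = -4 ± j

Set the numerator to zero: 3s^2 + 24s + 51 = 0, i.e. 3·(s^2 + 8s + 17) = 0.
Factoring: (s^2 + 8s + 17) = 0.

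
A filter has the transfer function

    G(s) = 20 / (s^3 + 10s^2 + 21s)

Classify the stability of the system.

marginally stable

The denominator s^3 + 10s^2 + 21s factors as s(s + 3)(s + 7), giving poles at s = 0, -3, -7.
Since the simple pole(s) at s = 0 lie on the jω-axis with none in the right half-plane, the system is marginally stable.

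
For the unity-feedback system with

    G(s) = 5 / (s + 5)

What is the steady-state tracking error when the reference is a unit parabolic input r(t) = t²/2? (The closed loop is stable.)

e_ss = ∞

G(s) has no poles at the origin.
This is a Type 0 system; Ka = lim_{s→0} s^2·G(s) = 0, so the steady-state error for a parabola input is infinite.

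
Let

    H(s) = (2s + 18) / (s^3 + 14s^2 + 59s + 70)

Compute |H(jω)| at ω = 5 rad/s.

|H(j5)| ≈ 0.06286

Substitute s = j5: numerator = 18 + j10, denominator = -280 + j170.
|H(j5)| = |18 + j10| / |-280 + j170| = 20.591 / 327.57 ≈ 0.06286.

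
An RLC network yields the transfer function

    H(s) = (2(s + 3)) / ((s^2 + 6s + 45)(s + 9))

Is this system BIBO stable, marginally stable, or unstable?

stable

The poles can be read from the denominator factors: s = -3 ± 6j, -9.
Since all poles lie strictly in the left half-plane, the system is stable.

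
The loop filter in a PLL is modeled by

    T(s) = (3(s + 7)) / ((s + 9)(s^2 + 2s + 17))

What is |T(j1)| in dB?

Substitute s = j1: numerator = 21 + j3, denominator = 142 + j34.
|T(j1)| = |21 + j3| / |142 + j34| = 21.213 / 146.01 ≈ 0.1453.
In decibels: 20·log₁₀(0.1453) ≈ -16.8 dB.

|T(j1)|_dB ≈ -16.8 dB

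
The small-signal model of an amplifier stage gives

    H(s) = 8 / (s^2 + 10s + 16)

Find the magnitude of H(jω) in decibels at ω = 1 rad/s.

|H(j1)|_dB ≈ -7.06 dB

Substitute s = j1: numerator = 8, denominator = 15 + j10.
|H(j1)| = |8| / |15 + j10| = 8 / 18.028 ≈ 0.4438.
In decibels: 20·log₁₀(0.4438) ≈ -7.06 dB.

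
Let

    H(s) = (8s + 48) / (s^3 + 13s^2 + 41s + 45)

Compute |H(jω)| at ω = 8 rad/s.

Substitute s = j8: numerator = 48 + j64, denominator = -787 - j184.
|H(j8)| = |48 + j64| / |-787 - j184| = 80 / 808.22 ≈ 0.09898.

|H(j8)| ≈ 0.09898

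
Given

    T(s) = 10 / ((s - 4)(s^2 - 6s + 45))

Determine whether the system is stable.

unstable

The poles can be read from the denominator factors: s = 4, 3 ± 6j.
Since the pole(s) at s = 4, 3 + 6j, 3 - 6j lie in the right half-plane, the system is unstable.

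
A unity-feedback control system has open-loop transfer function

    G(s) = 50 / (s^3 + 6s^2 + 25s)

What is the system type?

Factor s from the denominator: s^3 + 6s^2 + 25s = s·(s^2 + 6s + 25).
There is 1 pole at the origin, so the system is Type 1.

Type 1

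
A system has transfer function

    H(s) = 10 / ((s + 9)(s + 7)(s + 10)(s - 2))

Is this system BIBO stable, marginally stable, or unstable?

The poles can be read from the denominator factors: s = -9, -7, -10, 2.
Since the pole(s) at s = 2 lie in the right half-plane, the system is unstable.

unstable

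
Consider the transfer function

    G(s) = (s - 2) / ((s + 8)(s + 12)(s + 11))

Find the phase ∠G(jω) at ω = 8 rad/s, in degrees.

∠G(j8) ≈ -10.68°

At s = j8: numerator = -2 + j8, denominator = -928 + j2016.
∠G = ∠num − ∠den = 104.04° − (114.72°) = -10.68°.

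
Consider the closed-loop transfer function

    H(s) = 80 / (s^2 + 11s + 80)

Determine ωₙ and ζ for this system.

ωₙ ≈ 8.944 rad/s, ζ ≈ 0.6149

Compare the denominator to the standard form s^2 + 2ζωₙs + ωₙ².
ωₙ² = 80, so ωₙ = √80 ≈ 8.944 rad/s.
2ζωₙ = 11, so ζ = 11/(2·√80) ≈ 0.6149.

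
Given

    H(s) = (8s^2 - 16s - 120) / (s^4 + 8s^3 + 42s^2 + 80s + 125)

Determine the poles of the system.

s = -1 ± 2j, -3 ± 4j

The poles are the roots of the denominator s^4 + 8s^3 + 42s^2 + 80s + 125 = 0.
No real roots exist; factor into two real quadratics: (s^2 + 2s + 5)(s^2 + 6s + 25) = 0.
Each quadratic gives a conjugate pair via the quadratic formula.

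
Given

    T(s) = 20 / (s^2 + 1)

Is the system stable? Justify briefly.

marginally stable

The poles can be read from the denominator factors: s = ±j.
Since the simple pole(s) at s = ±j lie on the jω-axis with none in the right half-plane, the system is marginally stable.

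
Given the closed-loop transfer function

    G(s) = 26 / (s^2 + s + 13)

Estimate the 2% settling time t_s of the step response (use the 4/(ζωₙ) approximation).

Comparing s^2 + s + 13 to s^2 + 2ζωₙs + ωₙ²: ωₙ = √13 ≈ 3.606 rad/s and ζ = 1/(2·√13) ≈ 0.1387.
ζωₙ = 1/2 = 0.5, so t_s ≈ 4/(ζωₙ) = 4/0.5 = 8 s.

t_s ≈ 8 s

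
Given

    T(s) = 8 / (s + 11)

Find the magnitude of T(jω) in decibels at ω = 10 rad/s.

Substitute s = j10: numerator = 8, denominator = 11 + j10.
|T(j10)| = |8| / |11 + j10| = 8 / 14.866 ≈ 0.5381.
In decibels: 20·log₁₀(0.5381) ≈ -5.38 dB.

|T(j10)|_dB ≈ -5.38 dB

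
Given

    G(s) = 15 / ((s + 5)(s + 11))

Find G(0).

G(0) = 3/11 ≈ 0.2727

Set s = 0: G(0) = (15) / (55) = 3/11.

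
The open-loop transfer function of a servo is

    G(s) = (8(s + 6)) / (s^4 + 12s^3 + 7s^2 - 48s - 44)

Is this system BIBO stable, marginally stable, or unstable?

unstable

The denominator s^4 + 12s^3 + 7s^2 - 48s - 44 factors as (s + 2)(s + 11)(s - 2)(s + 1), giving poles at s = -2, -11, 2, -1.
Since the pole(s) at s = 2 lie in the right half-plane, the system is unstable.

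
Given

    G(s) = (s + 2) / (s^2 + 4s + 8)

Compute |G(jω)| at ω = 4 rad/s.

Substitute s = j4: numerator = 2 + j4, denominator = -8 + j16.
|G(j4)| = |2 + j4| / |-8 + j16| = 4.4721 / 17.889 = 0.2500.

|G(j4)| = 0.2500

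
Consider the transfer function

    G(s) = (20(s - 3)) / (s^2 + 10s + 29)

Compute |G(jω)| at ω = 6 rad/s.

|G(j6)| ≈ 2.221

Substitute s = j6: numerator = -60 + j120, denominator = -7 + j60.
|G(j6)| = |-60 + j120| / |-7 + j60| = 134.16 / 60.407 ≈ 2.221.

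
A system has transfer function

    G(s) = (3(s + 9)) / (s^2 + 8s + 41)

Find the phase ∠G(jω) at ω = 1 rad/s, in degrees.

At s = j1: numerator = 27 + j3, denominator = 40 + j8.
∠G = ∠num − ∠den = 6.3402° − (11.310°) = -4.970°.

∠G(j1) ≈ -4.970°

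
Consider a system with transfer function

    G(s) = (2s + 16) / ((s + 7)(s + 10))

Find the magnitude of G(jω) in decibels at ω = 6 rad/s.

|G(j6)|_dB ≈ -14.6 dB

Substitute s = j6: numerator = 16 + j12, denominator = 34 + j102.
|G(j6)| = |16 + j12| / |34 + j102| = 20 / 107.52 ≈ 0.1860.
In decibels: 20·log₁₀(0.1860) ≈ -14.6 dB.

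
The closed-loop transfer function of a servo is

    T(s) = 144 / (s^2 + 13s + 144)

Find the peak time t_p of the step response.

t_p ≈ 0.3114 s

Comparing s^2 + 13s + 144 to s^2 + 2ζωₙs + ωₙ²: ωₙ = 12 rad/s and ζ = 13/(2·12) ≈ 0.5417.
ζωₙ = 13/2 = 6.5, so ω_d = ωₙ√(1−ζ²) = √(ωₙ² − (ζωₙ)²) = √(144 − 6.5²) = √101.75 ≈ 10.09 rad/s.
t_p = π/ω_d = π/10.09 ≈ 0.3114 s.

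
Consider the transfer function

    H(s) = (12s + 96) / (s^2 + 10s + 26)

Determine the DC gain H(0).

Set s = 0: H(0) = (96) / (26) = 48/13.

H(0) = 48/13 ≈ 3.692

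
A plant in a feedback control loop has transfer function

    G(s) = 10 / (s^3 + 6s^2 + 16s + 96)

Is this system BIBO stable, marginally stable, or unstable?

marginally stable

The denominator s^3 + 6s^2 + 16s + 96 factors as (s^2 + 16)(s + 6), giving poles at s = 4j, -4j, -6.
Since the simple pole(s) at s = ±4j lie on the jω-axis with none in the right half-plane, the system is marginally stable.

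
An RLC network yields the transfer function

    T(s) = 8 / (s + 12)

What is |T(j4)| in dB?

|T(j4)|_dB ≈ -3.98 dB

Substitute s = j4: numerator = 8, denominator = 12 + j4.
|T(j4)| = |8| / |12 + j4| = 8 / 12.649 ≈ 0.6325.
In decibels: 20·log₁₀(0.6325) ≈ -3.98 dB.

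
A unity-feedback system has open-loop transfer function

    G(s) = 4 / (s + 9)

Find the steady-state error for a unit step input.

G(s) has no poles at the origin.
This is a Type 0 system. Kp = lim_{s→0} G(s) = 4/9.
e_ss = 1/(1 + Kp) = 1/(1 + 4/9) = 9/13 ≈ 0.6923.

e_ss = 0.6923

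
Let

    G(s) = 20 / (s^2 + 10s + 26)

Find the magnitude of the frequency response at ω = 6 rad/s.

Substitute s = j6: numerator = 20, denominator = -10 + j60.
|G(j6)| = |20| / |-10 + j60| = 20 / 60.828 ≈ 0.3288.

|G(j6)| ≈ 0.3288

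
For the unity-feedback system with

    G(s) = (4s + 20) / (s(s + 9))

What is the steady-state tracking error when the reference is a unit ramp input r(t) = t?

G(s) has one pole at the origin.
This is a Type 1 system. Kv = lim_{s→0} s·G(s) = 20/9.
e_ss = 1/Kv = 1/(20/9) = 9/20 ≈ 0.4500.

e_ss = 0.4500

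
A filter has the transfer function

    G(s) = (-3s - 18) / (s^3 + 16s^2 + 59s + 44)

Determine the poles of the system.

s = -11, -4, -1

The poles are the roots of the denominator s^3 + 16s^2 + 59s + 44 = 0.
Trying s = -11: the polynomial evaluates to 0, so (s + 11) is a factor.
Dividing out leaves s^2 + 5s + 4 = 0.
Factoring the quadratic: (s + 4)(s + 1) = 0.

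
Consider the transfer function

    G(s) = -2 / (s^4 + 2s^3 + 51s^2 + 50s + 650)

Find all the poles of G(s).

s = ±5j, -1 ± 5j

The poles are the roots of the denominator s^4 + 2s^3 + 51s^2 + 50s + 650 = 0.
No real roots exist; factor into two real quadratics: (s^2 + 25)(s^2 + 2s + 26) = 0.
Each quadratic gives a conjugate pair via the quadratic formula.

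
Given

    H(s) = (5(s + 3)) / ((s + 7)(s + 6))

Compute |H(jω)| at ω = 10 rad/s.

|H(j10)| ≈ 0.3667

Substitute s = j10: numerator = 15 + j50, denominator = -58 + j130.
|H(j10)| = |15 + j50| / |-58 + j130| = 52.202 / 142.35 ≈ 0.3667.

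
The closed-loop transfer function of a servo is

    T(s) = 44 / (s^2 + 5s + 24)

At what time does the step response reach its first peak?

Comparing s^2 + 5s + 24 to s^2 + 2ζωₙs + ωₙ²: ωₙ = √24 ≈ 4.899 rad/s and ζ = 5/(2·√24) ≈ 0.5103.
ζωₙ = 5/2 = 2.5, so ω_d = ωₙ√(1−ζ²) = √(ωₙ² − (ζωₙ)²) = √(24 − 2.5²) = √17.75 ≈ 4.213 rad/s.
t_p = π/ω_d = π/4.213 ≈ 0.7457 s.

t_p ≈ 0.7457 s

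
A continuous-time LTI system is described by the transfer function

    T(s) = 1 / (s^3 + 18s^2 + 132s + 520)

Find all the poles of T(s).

The poles are the roots of the denominator s^3 + 18s^2 + 132s + 520 = 0.
Trying s = -10: the polynomial evaluates to 0, so (s + 10) is a factor.
Dividing out leaves s^2 + 8s + 52 = 0.
The quadratic formula then gives s = -4 ± 6j.

s = -4 + 6j, -4 - 6j, -10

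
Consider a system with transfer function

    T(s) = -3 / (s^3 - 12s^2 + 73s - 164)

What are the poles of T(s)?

The poles are the roots of the denominator s^3 - 12s^2 + 73s - 164 = 0.
Trying s = 4: the polynomial evaluates to 0, so (s - 4) is a factor.
Dividing out leaves s^2 - 8s + 41 = 0.
The quadratic formula then gives s = 4 ± 5j.

s = 4 + 5j, 4 - 5j, 4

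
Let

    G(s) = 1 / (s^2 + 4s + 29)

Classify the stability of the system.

The poles can be read from the denominator factors: s = -2 + 5j, -2 - 5j.
Since all poles lie strictly in the left half-plane, the system is stable.

stable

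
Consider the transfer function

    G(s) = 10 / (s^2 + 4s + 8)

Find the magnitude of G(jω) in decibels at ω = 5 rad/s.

Substitute s = j5: numerator = 10, denominator = -17 + j20.
|G(j5)| = |10| / |-17 + j20| = 10 / 26.249 ≈ 0.3810.
In decibels: 20·log₁₀(0.3810) ≈ -8.38 dB.

|G(j5)|_dB ≈ -8.38 dB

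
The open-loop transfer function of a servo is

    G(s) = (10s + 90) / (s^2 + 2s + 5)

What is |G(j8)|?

|G(j8)| ≈ 1.970

Substitute s = j8: numerator = 90 + j80, denominator = -59 + j16.
|G(j8)| = |90 + j80| / |-59 + j16| = 120.42 / 61.131 ≈ 1.970.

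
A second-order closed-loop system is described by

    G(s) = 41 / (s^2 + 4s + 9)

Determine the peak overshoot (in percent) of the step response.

%OS ≈ 6.02%

Comparing s^2 + 4s + 9 to s^2 + 2ζωₙs + ωₙ²: ωₙ = 3 rad/s and ζ = 4/(2·3) ≈ 0.6667.
%OS = 100·exp(−πζ/√(1−ζ²)) = 100·exp(−π·0.6667/√(1−0.6667²)) ≈ 6.02%.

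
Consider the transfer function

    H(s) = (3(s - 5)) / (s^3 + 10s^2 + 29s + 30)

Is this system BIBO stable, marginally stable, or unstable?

The denominator s^3 + 10s^2 + 29s + 30 factors as (s^2 + 4s + 5)(s + 6), giving poles at s = -2 + j, -2 - j, -6.
Since all poles lie strictly in the left half-plane, the system is stable.

stable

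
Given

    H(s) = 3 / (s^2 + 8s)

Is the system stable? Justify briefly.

The denominator s^2 + 8s factors as s(s + 8), giving poles at s = 0, -8.
Since the simple pole(s) at s = 0 lie on the jω-axis with none in the right half-plane, the system is marginally stable.

marginally stable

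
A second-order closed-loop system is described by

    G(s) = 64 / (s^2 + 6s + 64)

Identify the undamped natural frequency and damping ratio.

ωₙ = 8 rad/s, ζ = 0.375

Compare the denominator to the standard form s^2 + 2ζωₙs + ωₙ².
ωₙ² = 64, so ωₙ = 8 rad/s.
2ζωₙ = 6, so ζ = 6/(2·8) = 0.375.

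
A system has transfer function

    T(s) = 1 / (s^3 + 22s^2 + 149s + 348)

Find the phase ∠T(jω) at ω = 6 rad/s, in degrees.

At s = j6: numerator = 1, denominator = -444 + j678.
∠T = ∠num − ∠den = 0° − (123.22°) = -123.2°.

∠T(j6) ≈ -123.2°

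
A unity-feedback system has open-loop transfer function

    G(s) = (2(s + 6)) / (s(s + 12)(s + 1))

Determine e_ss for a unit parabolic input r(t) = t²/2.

G(s) has one pole at the origin.
This is a Type 1 system; Ka = lim_{s→0} s^2·G(s) = 0, so the steady-state error for a parabola input is infinite.

e_ss = ∞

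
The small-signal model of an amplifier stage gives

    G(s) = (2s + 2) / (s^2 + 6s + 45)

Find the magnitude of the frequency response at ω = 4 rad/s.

Substitute s = j4: numerator = 2 + j8, denominator = 29 + j24.
|G(j4)| = |2 + j8| / |29 + j24| = 8.2462 / 37.643 ≈ 0.2191.

|G(j4)| ≈ 0.2191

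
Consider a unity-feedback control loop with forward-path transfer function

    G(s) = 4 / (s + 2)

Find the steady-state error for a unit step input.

G(s) has no poles at the origin.
This is a Type 0 system. Kp = lim_{s→0} G(s) = 4/2 = 2.
e_ss = 1/(1 + Kp) = 1/(1 + 2) = 1/3 ≈ 0.3333.

e_ss = 0.3333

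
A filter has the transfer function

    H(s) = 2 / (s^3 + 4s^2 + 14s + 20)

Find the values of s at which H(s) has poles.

s = -1 ± 3j, -2

The poles are the roots of the denominator s^3 + 4s^2 + 14s + 20 = 0.
Trying s = -2: the polynomial evaluates to 0, so (s + 2) is a factor.
Dividing out leaves s^2 + 2s + 10 = 0.
The quadratic formula then gives s = -1 ± 3j.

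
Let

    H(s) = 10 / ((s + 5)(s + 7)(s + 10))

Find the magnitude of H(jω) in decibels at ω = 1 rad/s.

Substitute s = j1: numerator = 10, denominator = 328 + j154.
|H(j1)| = |10| / |328 + j154| = 10 / 362.35 ≈ 0.02760.
In decibels: 20·log₁₀(0.02760) ≈ -31.2 dB.

|H(j1)|_dB ≈ -31.2 dB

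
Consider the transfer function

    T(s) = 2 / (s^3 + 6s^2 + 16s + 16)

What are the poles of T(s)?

s = -2 ± 2j, -2

The poles are the roots of the denominator s^3 + 6s^2 + 16s + 16 = 0.
Trying s = -2: the polynomial evaluates to 0, so (s + 2) is a factor.
Dividing out leaves s^2 + 4s + 8 = 0.
The quadratic formula then gives s = -2 ± 2j.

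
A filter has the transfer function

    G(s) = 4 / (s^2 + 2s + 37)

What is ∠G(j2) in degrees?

∠G(j2) ≈ -6.911°

At s = j2: numerator = 4, denominator = 33 + j4.
∠G = ∠num − ∠den = 0° − (6.9112°) = -6.911°.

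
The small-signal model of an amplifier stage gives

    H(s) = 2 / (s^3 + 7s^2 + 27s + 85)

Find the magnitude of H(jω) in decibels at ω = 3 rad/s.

|H(j3)|_dB ≈ -29.3 dB

Substitute s = j3: numerator = 2, denominator = 22 + j54.
|H(j3)| = |2| / |22 + j54| = 2 / 58.310 ≈ 0.03430.
In decibels: 20·log₁₀(0.03430) ≈ -29.3 dB.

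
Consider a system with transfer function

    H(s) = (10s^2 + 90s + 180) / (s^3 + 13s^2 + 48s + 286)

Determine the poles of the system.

s = -11, -1 ± 5j

The poles are the roots of the denominator s^3 + 13s^2 + 48s + 286 = 0.
Trying s = -11: the polynomial evaluates to 0, so (s + 11) is a factor.
Dividing out leaves s^2 + 2s + 26 = 0.
The quadratic formula then gives s = -1 ± 5j.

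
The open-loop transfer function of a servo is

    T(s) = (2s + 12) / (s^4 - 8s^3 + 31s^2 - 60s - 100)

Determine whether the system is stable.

The denominator s^4 - 8s^3 + 31s^2 - 60s - 100 factors as (s + 1)(s^2 - 4s + 20)(s - 5), giving poles at s = -1, 2 ± 4j, 5.
Since the pole(s) at s = 2 ± 4j, 5 lie in the right half-plane, the system is unstable.

unstable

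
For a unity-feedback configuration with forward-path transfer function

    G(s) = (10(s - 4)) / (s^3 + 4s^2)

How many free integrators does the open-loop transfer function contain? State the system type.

The denominator has 2 factors of s at the origin (free integrators), so this is a Type 2 system.

Type 2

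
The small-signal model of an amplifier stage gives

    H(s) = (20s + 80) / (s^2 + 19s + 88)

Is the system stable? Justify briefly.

The denominator s^2 + 19s + 88 factors as (s + 11)(s + 8), giving poles at s = -11, -8.
Since all poles lie strictly in the left half-plane, the system is stable.

stable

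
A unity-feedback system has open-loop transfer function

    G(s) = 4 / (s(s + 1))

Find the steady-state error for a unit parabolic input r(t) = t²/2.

e_ss = ∞

G(s) has one pole at the origin.
This is a Type 1 system; Ka = lim_{s→0} s^2·G(s) = 0, so the steady-state error for a parabola input is infinite.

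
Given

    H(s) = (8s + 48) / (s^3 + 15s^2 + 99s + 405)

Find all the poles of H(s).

The poles are the roots of the denominator s^3 + 15s^2 + 99s + 405 = 0.
Trying s = -9: the polynomial evaluates to 0, so (s + 9) is a factor.
Dividing out leaves s^2 + 6s + 45 = 0.
The quadratic formula then gives s = -3 ± 6j.

s = -3 ± 6j, -9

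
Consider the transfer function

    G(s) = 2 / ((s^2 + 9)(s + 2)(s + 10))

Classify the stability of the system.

The poles can be read from the denominator factors: s = 3j, -3j, -2, -10.
Since the simple pole(s) at s = 3j, -3j lie on the jω-axis with none in the right half-plane, the system is marginally stable.

marginally stable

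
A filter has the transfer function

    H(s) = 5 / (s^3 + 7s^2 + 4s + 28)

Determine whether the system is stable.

marginally stable

The denominator s^3 + 7s^2 + 4s + 28 factors as (s^2 + 4)(s + 7), giving poles at s = 2j, -2j, -7.
Since the simple pole(s) at s = 2j, -2j lie on the jω-axis with none in the right half-plane, the system is marginally stable.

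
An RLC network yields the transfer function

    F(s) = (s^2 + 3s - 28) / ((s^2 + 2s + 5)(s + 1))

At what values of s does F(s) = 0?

s = 4, -7

Set the numerator to zero: s^2 + 3s - 28 = 0.
Factoring: (s - 4)(s + 7) = 0.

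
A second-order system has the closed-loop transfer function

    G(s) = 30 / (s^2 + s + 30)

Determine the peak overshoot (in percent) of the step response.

%OS ≈ 75.0%

Comparing s^2 + s + 30 to s^2 + 2ζωₙs + ωₙ²: ωₙ = √30 ≈ 5.477 rad/s and ζ = 1/(2·√30) ≈ 0.09129.
%OS = 100·exp(−πζ/√(1−ζ²)) = 100·exp(−π·0.09129/√(1−0.09129²)) ≈ 75.0%.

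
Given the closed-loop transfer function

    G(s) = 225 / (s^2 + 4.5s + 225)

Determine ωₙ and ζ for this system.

Compare the denominator to the standard form s^2 + 2ζωₙs + ωₙ².
ωₙ² = 225, so ωₙ = 15 rad/s.
2ζωₙ = 4.5, so ζ = 4.5/(2·15) = 0.15.
With ζ = 0.15 the response is underdamped.

ωₙ = 15 rad/s, ζ = 0.15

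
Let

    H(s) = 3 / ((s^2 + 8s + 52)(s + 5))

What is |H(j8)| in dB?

|H(j8)|_dB ≈ -46.2 dB

Substitute s = j8: numerator = 3, denominator = -572 + j224.
|H(j8)| = |3| / |-572 + j224| = 3 / 614.30 ≈ 0.004884.
In decibels: 20·log₁₀(0.004884) ≈ -46.2 dB.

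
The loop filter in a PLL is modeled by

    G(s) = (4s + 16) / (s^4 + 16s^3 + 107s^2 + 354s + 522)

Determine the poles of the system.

s = -5 ± 2j, -3 ± 3j

The poles are the roots of the denominator s^4 + 16s^3 + 107s^2 + 354s + 522 = 0.
No real roots exist; factor into two real quadratics: (s^2 + 10s + 29)(s^2 + 6s + 18) = 0.
Each quadratic gives a conjugate pair via the quadratic formula.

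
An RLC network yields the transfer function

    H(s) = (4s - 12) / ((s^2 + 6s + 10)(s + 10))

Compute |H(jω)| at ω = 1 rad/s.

Substitute s = j1: numerator = -12 + j4, denominator = 84 + j69.
|H(j1)| = |-12 + j4| / |84 + j69| = 12.649 / 108.71 ≈ 0.1164.

|H(j1)| ≈ 0.1164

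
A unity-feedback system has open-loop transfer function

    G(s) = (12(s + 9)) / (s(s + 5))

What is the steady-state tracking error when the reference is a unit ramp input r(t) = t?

G(s) has one pole at the origin.
This is a Type 1 system. Kv = lim_{s→0} s·G(s) = 108/5.
e_ss = 1/Kv = 1/(108/5) = 5/108 ≈ 0.04630.

e_ss = 0.04630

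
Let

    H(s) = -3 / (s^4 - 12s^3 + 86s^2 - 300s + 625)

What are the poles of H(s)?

s = 3 ± 4j, 3 ± 4j

The poles are the roots of the denominator s^4 - 12s^3 + 86s^2 - 300s + 625 = 0.
No real roots exist; factor into two real quadratics: (s^2 - 6s + 25)(s^2 - 6s + 25) = 0.
Each quadratic gives a conjugate pair via the quadratic formula.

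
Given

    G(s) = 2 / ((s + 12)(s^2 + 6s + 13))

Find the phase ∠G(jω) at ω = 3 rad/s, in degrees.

At s = j3: numerator = 2, denominator = -6 + j228.
∠G = ∠num − ∠den = 0° − (91.507°) = -91.51°.

∠G(j3) ≈ -91.51°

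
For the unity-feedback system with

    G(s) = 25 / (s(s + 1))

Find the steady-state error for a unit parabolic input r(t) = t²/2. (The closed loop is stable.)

e_ss = ∞

G(s) has one pole at the origin.
This is a Type 1 system; Ka = lim_{s→0} s^2·G(s) = 0, so the steady-state error for a parabola input is infinite.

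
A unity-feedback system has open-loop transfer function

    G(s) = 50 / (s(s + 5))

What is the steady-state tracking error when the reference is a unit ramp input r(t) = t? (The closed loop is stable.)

G(s) has one pole at the origin.
This is a Type 1 system. Kv = lim_{s→0} s·G(s) = 50/5 = 10.
e_ss = 1/Kv = 1/(10) = 1/10 ≈ 0.1000.

e_ss = 0.1000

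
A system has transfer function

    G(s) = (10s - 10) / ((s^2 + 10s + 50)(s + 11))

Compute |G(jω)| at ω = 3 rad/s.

|G(j3)| ≈ 0.05459

Substitute s = j3: numerator = -10 + j30, denominator = 361 + j453.
|G(j3)| = |-10 + j30| / |361 + j453| = 31.623 / 579.25 ≈ 0.05459.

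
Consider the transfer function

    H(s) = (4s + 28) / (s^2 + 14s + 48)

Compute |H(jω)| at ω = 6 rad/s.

|H(j6)| ≈ 0.4346

Substitute s = j6: numerator = 28 + j24, denominator = 12 + j84.
|H(j6)| = |28 + j24| / |12 + j84| = 36.878 / 84.853 ≈ 0.4346.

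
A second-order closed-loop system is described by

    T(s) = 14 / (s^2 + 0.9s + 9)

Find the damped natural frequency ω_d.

ω_d ≈ 2.966 rad/s

Comparing s^2 + 0.9s + 9 to s^2 + 2ζωₙs + ωₙ²: ωₙ = 3 rad/s and ζ = 0.9/(2·3) = 0.15.
ζωₙ = 0.9/2 = 0.45, so ω_d = ωₙ√(1−ζ²) = √(ωₙ² − (ζωₙ)²) = √(9 − 0.45²) = √8.7975 ≈ 2.966 rad/s.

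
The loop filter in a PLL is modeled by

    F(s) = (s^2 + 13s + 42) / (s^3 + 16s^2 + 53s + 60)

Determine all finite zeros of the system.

Set the numerator to zero: s^2 + 13s + 42 = 0.
Factoring: (s + 7)(s + 6) = 0.

s = -7, -6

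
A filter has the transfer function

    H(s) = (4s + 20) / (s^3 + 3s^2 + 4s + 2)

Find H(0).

Set s = 0: H(0) = (20) / (2) = 10.

H(0) = 10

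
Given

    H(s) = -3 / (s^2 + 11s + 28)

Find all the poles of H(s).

The poles are the roots of the denominator s^2 + 11s + 28 = 0.
Factoring: (s + 7)(s + 4) = 0, so s = -7 and s = -4.

s = -7, -4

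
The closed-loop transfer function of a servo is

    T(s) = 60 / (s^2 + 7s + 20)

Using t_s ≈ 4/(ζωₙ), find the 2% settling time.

t_s ≈ 1.143 s

Comparing s^2 + 7s + 20 to s^2 + 2ζωₙs + ωₙ²: ωₙ = √20 ≈ 4.472 rad/s and ζ = 7/(2·√20) ≈ 0.7826.
ζωₙ = 7/2 = 3.5, so t_s ≈ 4/(ζωₙ) = 4/3.5 ≈ 1.143 s.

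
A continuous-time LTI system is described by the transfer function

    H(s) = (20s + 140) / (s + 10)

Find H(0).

Set s = 0: H(0) = (140) / (10) = 14.

H(0) = 14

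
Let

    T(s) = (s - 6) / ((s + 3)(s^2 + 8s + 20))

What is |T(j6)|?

|T(j6)| = 0.02500

Substitute s = j6: numerator = -6 + j6, denominator = -336 + j48.
|T(j6)| = |-6 + j6| / |-336 + j48| = 8.4853 / 339.41 = 0.02500.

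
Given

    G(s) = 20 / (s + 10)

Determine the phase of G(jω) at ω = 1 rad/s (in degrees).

At s = j1: numerator = 20, denominator = 10 + j1.
∠G = ∠num − ∠den = 0° − (5.7106°) = -5.711°.

∠G(j1) ≈ -5.711°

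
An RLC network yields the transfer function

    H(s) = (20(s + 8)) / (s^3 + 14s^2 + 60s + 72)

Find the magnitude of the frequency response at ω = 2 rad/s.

Substitute s = j2: numerator = 160 + j40, denominator = 16 + j112.
|H(j2)| = |160 + j40| / |16 + j112| = 164.92 / 113.14 ≈ 1.458.

|H(j2)| ≈ 1.458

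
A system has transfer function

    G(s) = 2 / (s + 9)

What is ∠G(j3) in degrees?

∠G(j3) ≈ -18.43°

At s = j3: numerator = 2, denominator = 9 + j3.
∠G = ∠num − ∠den = 0° − (18.435°) = -18.43°.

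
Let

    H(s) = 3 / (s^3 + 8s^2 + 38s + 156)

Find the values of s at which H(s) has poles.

s = -1 ± 5j, -6

The poles are the roots of the denominator s^3 + 8s^2 + 38s + 156 = 0.
Trying s = -6: the polynomial evaluates to 0, so (s + 6) is a factor.
Dividing out leaves s^2 + 2s + 26 = 0.
The quadratic formula then gives s = -1 ± 5j.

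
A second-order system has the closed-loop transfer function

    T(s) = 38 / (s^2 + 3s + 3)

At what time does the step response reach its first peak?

t_p ≈ 3.628 s

Comparing s^2 + 3s + 3 to s^2 + 2ζωₙs + ωₙ²: ωₙ = √3 ≈ 1.732 rad/s and ζ = 3/(2·√3) ≈ 0.8660.
ζωₙ = 3/2 = 1.5, so ω_d = ωₙ√(1−ζ²) = √(ωₙ² − (ζωₙ)²) = √(3 − 1.5²) = √0.75 ≈ 0.8660 rad/s.
t_p = π/ω_d = π/0.8660 ≈ 3.628 s.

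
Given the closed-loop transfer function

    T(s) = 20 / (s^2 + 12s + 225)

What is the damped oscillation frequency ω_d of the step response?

ω_d ≈ 13.75 rad/s

Comparing s^2 + 12s + 225 to s^2 + 2ζωₙs + ωₙ²: ωₙ = 15 rad/s and ζ = 12/(2·15) = 0.4.
ζωₙ = 12/2 = 6, so ω_d = ωₙ√(1−ζ²) = √(ωₙ² − (ζωₙ)²) = √(225 − 6²) = √189 ≈ 13.75 rad/s.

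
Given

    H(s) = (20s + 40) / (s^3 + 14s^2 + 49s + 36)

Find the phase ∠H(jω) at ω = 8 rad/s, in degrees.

∠H(j8) ≈ -112.0°

At s = j8: numerator = 40 + j160, denominator = -860 - j120.
∠H = ∠num − ∠den = 75.964° − (-172.06°) = 248.0°, which wraps to -112.0°.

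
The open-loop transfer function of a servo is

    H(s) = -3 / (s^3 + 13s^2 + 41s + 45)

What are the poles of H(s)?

The poles are the roots of the denominator s^3 + 13s^2 + 41s + 45 = 0.
Trying s = -9: the polynomial evaluates to 0, so (s + 9) is a factor.
Dividing out leaves s^2 + 4s + 5 = 0.
The quadratic formula then gives s = -2 ± 1j.

s = -2 + j, -2 - j, -9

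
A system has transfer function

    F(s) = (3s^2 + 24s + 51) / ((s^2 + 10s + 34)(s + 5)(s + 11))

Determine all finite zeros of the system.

Set the numerator to zero: 3s^2 + 24s + 51 = 0, i.e. 3·(s^2 + 8s + 17) = 0.
Factoring: (s^2 + 8s + 17) = 0.

s = -4 ± j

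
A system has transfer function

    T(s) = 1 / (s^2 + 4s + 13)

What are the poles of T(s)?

s = -2 ± 3j

The poles are the roots of the denominator s^2 + 4s + 13 = 0.
Using the quadratic formula: s = (-4 ± √(-36))/2 = -2 ± 3j.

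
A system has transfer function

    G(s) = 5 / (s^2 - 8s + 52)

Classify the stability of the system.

unstable

The denominator s^2 - 8s + 52 factors as (s^2 - 8s + 52), giving poles at s = 4 ± 6j.
Since the pole(s) at s = 4 + 6j, 4 - 6j lie in the right half-plane, the system is unstable.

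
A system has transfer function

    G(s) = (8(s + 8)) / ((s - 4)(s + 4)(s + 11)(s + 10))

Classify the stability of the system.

The poles can be read from the denominator factors: s = 4, -4, -11, -10.
Since the pole(s) at s = 4 lie in the right half-plane, the system is unstable.

unstable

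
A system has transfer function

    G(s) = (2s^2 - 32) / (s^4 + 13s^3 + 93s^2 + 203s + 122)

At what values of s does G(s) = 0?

s = -4, 4

Set the numerator to zero: 2s^2 - 32 = 0, i.e. 2·(s^2 - 16) = 0.
Factoring: (s + 4)(s - 4) = 0.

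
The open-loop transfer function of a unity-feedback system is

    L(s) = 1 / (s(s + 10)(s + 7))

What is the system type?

The denominator has 1 factor of s at the origin (free integrator), so this is a Type 1 system.

Type 1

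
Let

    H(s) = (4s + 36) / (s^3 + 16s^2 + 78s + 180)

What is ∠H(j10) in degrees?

∠H(j10) ≈ -140.8°

At s = j10: numerator = 36 + j40, denominator = -1420 - j220.
∠H = ∠num − ∠den = 48.013° − (-171.19°) = 219.2°, which wraps to -140.8°.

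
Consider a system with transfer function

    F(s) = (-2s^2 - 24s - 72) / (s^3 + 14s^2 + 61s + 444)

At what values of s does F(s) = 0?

Set the numerator to zero: -2s^2 - 24s - 72 = 0, i.e. -2·(s^2 + 12s + 36) = 0.
Factoring: (s + 6)^2 = 0.

s = -6, -6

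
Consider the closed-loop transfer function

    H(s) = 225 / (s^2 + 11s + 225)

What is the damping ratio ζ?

Compare the denominator to the standard form s^2 + 2ζωₙs + ωₙ².
ωₙ² = 225, so ωₙ = 15 rad/s.
2ζωₙ = 11, so ζ = 11/(2·15) ≈ 0.3667.

ζ ≈ 0.3667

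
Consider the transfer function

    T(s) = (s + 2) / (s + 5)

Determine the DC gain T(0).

Set s = 0: T(0) = (2) / (5) = 2/5.

T(0) = 2/5 ≈ 0.4000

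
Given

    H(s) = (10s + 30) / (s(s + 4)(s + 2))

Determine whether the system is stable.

marginally stable

The poles can be read from the denominator factors: s = 0, -4, -2.
Since the simple pole(s) at s = 0 lie on the jω-axis with none in the right half-plane, the system is marginally stable.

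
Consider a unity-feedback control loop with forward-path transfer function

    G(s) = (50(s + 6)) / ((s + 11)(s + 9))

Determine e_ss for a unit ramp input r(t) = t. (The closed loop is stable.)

e_ss = ∞

G(s) has no poles at the origin.
This is a Type 0 system; Kv = lim_{s→0} s·G(s) = 0, so the steady-state error for a ramp input is infinite.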